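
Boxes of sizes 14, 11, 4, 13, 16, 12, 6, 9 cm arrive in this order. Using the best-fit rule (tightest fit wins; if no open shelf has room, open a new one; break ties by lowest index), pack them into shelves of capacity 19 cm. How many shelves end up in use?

  14 → shelf 1 (new)  [load 14/19]
  11 → shelf 2 (new)  [load 11/19]
  4 → shelf 1  [load 18/19]
  13 → shelf 3 (new)  [load 13/19]
  16 → shelf 4 (new)  [load 16/19]
  12 → shelf 5 (new)  [load 12/19]
  6 → shelf 3  [load 19/19]
  9 → shelf 6 (new)  [load 9/19]
6 shelves opened.

6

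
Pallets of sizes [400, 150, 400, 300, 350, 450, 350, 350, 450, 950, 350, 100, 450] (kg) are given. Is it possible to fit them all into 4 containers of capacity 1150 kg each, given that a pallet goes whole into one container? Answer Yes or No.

Total = 5050 kg; ⌈5050/1150⌉ = 5.
At least 5 containers are required, but only 4 are allowed.

No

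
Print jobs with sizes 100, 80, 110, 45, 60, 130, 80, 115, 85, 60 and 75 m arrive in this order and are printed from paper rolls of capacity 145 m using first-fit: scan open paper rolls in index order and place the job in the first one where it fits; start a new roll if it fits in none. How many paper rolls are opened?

  100 → roll 1 (new)  [load 100/145]
  80 → roll 2 (new)  [load 80/145]
  110 → roll 3 (new)  [load 110/145]
  45 → roll 1  [load 145/145]
  60 → roll 2  [load 140/145]
  130 → roll 4 (new)  [load 130/145]
  80 → roll 5 (new)  [load 80/145]
  115 → roll 6 (new)  [load 115/145]
  85 → roll 7 (new)  [load 85/145]
  60 → roll 5  [load 140/145]
  75 → roll 8 (new)  [load 75/145]
8 paper rolls opened.

8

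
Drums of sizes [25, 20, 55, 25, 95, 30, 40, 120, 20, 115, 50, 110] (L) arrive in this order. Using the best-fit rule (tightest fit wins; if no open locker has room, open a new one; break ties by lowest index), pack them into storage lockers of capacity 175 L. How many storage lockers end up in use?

5

  25 → locker 1 (new)  [load 25/175]
  20 → locker 1  [load 45/175]
  55 → locker 1  [load 100/175]
  25 → locker 1  [load 125/175]
  95 → locker 2 (new)  [load 95/175]
  30 → locker 1  [load 155/175]
  40 → locker 2  [load 135/175]
  120 → locker 3 (new)  [load 120/175]
  20 → locker 1  [load 175/175]
  115 → locker 4 (new)  [load 115/175]
  50 → locker 3  [load 170/175]
  110 → locker 5 (new)  [load 110/175]
5 storage lockers opened.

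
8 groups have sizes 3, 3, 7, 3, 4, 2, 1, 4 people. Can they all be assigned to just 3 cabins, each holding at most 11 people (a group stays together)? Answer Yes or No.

Yes

A valid assignment using 3 cabins:
  cabin 1: 7 + 4 = 11
  cabin 2: 4 + 3 + 3 + 1 = 11
  cabin 3: 3 + 2 = 5
Every load is within 11 people, so 3 cabins suffice.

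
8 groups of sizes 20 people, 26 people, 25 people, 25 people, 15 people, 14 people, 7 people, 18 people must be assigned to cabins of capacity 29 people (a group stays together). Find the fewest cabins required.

Total = 26 + 25 + 25 + 20 + 18 + 15 + 14 + 7 = 150 people.
Lower bound: ⌈150/29⌉ = 6 cabins.
A packing using 6 cabins:
  cabin 1: 26 = 26
  cabin 2: 25 = 25
  cabin 3: 25 = 25
  cabin 4: 20 + 7 = 27
  cabin 5: 18 = 18
  cabin 6: 15 + 14 = 29
This matches the lower bound, so 6 is optimal.

6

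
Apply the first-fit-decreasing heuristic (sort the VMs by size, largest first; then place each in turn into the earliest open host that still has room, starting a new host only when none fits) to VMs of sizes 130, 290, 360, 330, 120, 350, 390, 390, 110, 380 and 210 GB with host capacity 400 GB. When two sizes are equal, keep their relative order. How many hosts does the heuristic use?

9

Sorted descending: 390, 390, 380, 360, 350, 330, 290, 210, 130, 120, 110.
  390 → host 1 (new)  [load 390/400]
  390 → host 2 (new)  [load 390/400]
  380 → host 3 (new)  [load 380/400]
  360 → host 4 (new)  [load 360/400]
  350 → host 5 (new)  [load 350/400]
  330 → host 6 (new)  [load 330/400]
  290 → host 7 (new)  [load 290/400]
  210 → host 8 (new)  [load 210/400]
  130 → host 8  [load 340/400]
  120 → host 9 (new)  [load 120/400]
  110 → host 7  [load 400/400]
9 hosts opened.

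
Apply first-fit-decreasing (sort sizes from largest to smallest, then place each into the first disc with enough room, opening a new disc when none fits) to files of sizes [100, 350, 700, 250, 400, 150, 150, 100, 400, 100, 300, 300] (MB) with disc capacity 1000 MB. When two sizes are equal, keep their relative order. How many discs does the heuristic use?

Sorted descending: 700, 400, 400, 350, 300, 300, 250, 150, 150, 100, 100, 100.
  700 → disc 1 (new)  [load 700/1000]
  400 → disc 2 (new)  [load 400/1000]
  400 → disc 2  [load 800/1000]
  350 → disc 3 (new)  [load 350/1000]
  300 → disc 1  [load 1000/1000]
  300 → disc 3  [load 650/1000]
  250 → disc 3  [load 900/1000]
  150 → disc 2  [load 950/1000]
  150 → disc 4 (new)  [load 150/1000]
  100 → disc 3  [load 1000/1000]
  100 → disc 4  [load 250/1000]
  100 → disc 4  [load 350/1000]
4 discs opened.

4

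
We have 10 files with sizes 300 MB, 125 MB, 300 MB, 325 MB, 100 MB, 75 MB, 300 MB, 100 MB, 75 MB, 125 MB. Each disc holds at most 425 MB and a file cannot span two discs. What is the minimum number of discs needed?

5

Total = 325 + 300 + 300 + 300 + 125 + 125 + 100 + 100 + 75 + 75 = 1825 MB.
Lower bound: ⌈1825/425⌉ = 5 discs.
A packing using 5 discs:
  disc 1: 325 + 100 = 425
  disc 2: 300 + 125 = 425
  disc 3: 300 + 125 = 425
  disc 4: 300 + 100 = 400
  disc 5: 75 + 75 = 150
This matches the lower bound, so 5 is optimal.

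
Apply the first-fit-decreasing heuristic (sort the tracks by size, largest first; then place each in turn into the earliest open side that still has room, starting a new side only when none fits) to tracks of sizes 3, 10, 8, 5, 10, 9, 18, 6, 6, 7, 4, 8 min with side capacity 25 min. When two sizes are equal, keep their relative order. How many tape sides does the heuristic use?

Sorted descending: 18, 10, 10, 9, 8, 8, 7, 6, 6, 5, 4, 3.
  18 → side 1 (new)  [load 18/25]
  10 → side 2 (new)  [load 10/25]
  10 → side 2  [load 20/25]
  9 → side 3 (new)  [load 9/25]
  8 → side 3  [load 17/25]
  8 → side 3  [load 25/25]
  7 → side 1  [load 25/25]
  6 → side 4 (new)  [load 6/25]
  6 → side 4  [load 12/25]
  5 → side 2  [load 25/25]
  4 → side 4  [load 16/25]
  3 → side 4  [load 19/25]
4 tape sides opened.

4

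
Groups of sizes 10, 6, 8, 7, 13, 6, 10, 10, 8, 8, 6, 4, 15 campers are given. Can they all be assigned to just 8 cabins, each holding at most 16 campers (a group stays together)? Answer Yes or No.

A valid assignment using 8 cabins:
  cabin 1: 15 = 15
  cabin 2: 13 = 13
  cabin 3: 10 + 6 = 16
  cabin 4: 10 + 6 = 16
  cabin 5: 10 + 6 = 16
  cabin 6: 8 + 8 = 16
  cabin 7: 8 + 7 = 15
  cabin 8: 4 = 4
Every load is within 16 campers, so 8 cabins suffice.

Yes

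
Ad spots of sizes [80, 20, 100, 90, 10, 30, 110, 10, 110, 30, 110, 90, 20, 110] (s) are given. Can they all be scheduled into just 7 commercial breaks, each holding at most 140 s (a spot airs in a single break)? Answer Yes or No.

Total = 920 s; ⌈920/140⌉ = 7.
8 ad spots each exceed half the capacity and cannot share a break, forcing at least 8 commercial breaks.
At least 8 commercial breaks are required, but only 7 are allowed.

No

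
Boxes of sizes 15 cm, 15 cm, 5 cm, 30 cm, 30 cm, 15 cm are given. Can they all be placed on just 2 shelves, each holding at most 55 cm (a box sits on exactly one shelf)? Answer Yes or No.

Total = 110 cm; ⌈110/55⌉ = 2.
The bound of 2 does not rule out 2, but exhaustive search shows no assignment into 2 shelves of capacity 55 cm exists — the minimum is 3.

No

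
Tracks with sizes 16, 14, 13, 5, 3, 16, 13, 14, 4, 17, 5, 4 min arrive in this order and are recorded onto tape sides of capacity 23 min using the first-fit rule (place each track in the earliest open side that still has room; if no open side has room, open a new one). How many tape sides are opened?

7

  16 → side 1 (new)  [load 16/23]
  14 → side 2 (new)  [load 14/23]
  13 → side 3 (new)  [load 13/23]
  5 → side 1  [load 21/23]
  3 → side 2  [load 17/23]
  16 → side 4 (new)  [load 16/23]
  13 → side 5 (new)  [load 13/23]
  14 → side 6 (new)  [load 14/23]
  4 → side 2  [load 21/23]
  17 → side 7 (new)  [load 17/23]
  5 → side 3  [load 18/23]
  4 → side 3  [load 22/23]
7 tape sides opened.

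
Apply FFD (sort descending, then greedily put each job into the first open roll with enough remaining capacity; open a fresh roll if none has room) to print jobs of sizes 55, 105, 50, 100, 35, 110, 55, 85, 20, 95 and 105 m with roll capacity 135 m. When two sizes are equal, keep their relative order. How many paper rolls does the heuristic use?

7

Sorted descending: 110, 105, 105, 100, 95, 85, 55, 55, 50, 35, 20.
  110 → roll 1 (new)  [load 110/135]
  105 → roll 2 (new)  [load 105/135]
  105 → roll 3 (new)  [load 105/135]
  100 → roll 4 (new)  [load 100/135]
  95 → roll 5 (new)  [load 95/135]
  85 → roll 6 (new)  [load 85/135]
  55 → roll 7 (new)  [load 55/135]
  55 → roll 7  [load 110/135]
  50 → roll 6  [load 135/135]
  35 → roll 4  [load 135/135]
  20 → roll 1  [load 130/135]
7 paper rolls opened.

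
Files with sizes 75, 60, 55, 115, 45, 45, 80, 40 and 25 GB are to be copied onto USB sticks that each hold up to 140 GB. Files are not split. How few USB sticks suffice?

4

Total = 115 + 80 + 75 + 60 + 55 + 45 + 45 + 40 + 25 = 540 GB.
Lower bound: ⌈540/140⌉ = 4 USB sticks.
A packing using 4 USB sticks:
  USB stick 1: 115 + 25 = 140
  USB stick 2: 80 + 60 = 140
  USB stick 3: 75 + 55 = 130
  USB stick 4: 45 + 45 + 40 = 130
This matches the lower bound, so 4 is optimal.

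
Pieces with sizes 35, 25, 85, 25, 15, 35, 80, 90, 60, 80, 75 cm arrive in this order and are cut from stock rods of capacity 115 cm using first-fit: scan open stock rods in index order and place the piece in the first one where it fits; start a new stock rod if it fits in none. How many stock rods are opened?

7

  35 → stock rod 1 (new)  [load 35/115]
  25 → stock rod 1  [load 60/115]
  85 → stock rod 2 (new)  [load 85/115]
  25 → stock rod 1  [load 85/115]
  15 → stock rod 1  [load 100/115]
  35 → stock rod 3 (new)  [load 35/115]
  80 → stock rod 3  [load 115/115]
  90 → stock rod 4 (new)  [load 90/115]
  60 → stock rod 5 (new)  [load 60/115]
  80 → stock rod 6 (new)  [load 80/115]
  75 → stock rod 7 (new)  [load 75/115]
7 stock rods opened.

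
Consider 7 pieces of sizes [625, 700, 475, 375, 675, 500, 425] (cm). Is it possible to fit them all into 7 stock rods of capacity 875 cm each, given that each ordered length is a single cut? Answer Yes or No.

Yes

A valid assignment using 6 stock rods:
  stock rod 1: 700 = 700
  stock rod 2: 675 = 675
  stock rod 3: 625 = 625
  stock rod 4: 500 + 375 = 875
  stock rod 5: 475 = 475
  stock rod 6: 425 = 425
That uses only 6 ≤ 7, so 7 stock rods are enough.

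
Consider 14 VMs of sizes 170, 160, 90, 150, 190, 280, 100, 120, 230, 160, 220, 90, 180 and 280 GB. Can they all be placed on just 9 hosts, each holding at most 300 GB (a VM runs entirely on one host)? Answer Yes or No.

Total = 2420 GB; ⌈2420/300⌉ = 9.
The bound of 9 does not rule out 9, but exhaustive search shows no assignment into 9 hosts of capacity 300 GB exists — the minimum is 10.

No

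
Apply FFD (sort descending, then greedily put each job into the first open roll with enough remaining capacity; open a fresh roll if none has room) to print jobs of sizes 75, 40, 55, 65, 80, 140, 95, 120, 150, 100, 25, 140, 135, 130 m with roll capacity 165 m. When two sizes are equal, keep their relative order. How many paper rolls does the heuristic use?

Sorted descending: 150, 140, 140, 135, 130, 120, 100, 95, 80, 75, 65, 55, 40, 25.
  150 → roll 1 (new)  [load 150/165]
  140 → roll 2 (new)  [load 140/165]
  140 → roll 3 (new)  [load 140/165]
  135 → roll 4 (new)  [load 135/165]
  130 → roll 5 (new)  [load 130/165]
  120 → roll 6 (new)  [load 120/165]
  100 → roll 7 (new)  [load 100/165]
  95 → roll 8 (new)  [load 95/165]
  80 → roll 9 (new)  [load 80/165]
  75 → roll 9  [load 155/165]
  65 → roll 7  [load 165/165]
  55 → roll 8  [load 150/165]
  40 → roll 6  [load 160/165]
  25 → roll 2  [load 165/165]
9 paper rolls opened.

9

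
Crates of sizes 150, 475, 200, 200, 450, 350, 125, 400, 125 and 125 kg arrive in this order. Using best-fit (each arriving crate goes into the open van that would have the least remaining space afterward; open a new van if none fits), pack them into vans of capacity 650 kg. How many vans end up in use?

  150 → van 1 (new)  [load 150/650]
  475 → van 1  [load 625/650]
  200 → van 2 (new)  [load 200/650]
  200 → van 2  [load 400/650]
  450 → van 3 (new)  [load 450/650]
  350 → van 4 (new)  [load 350/650]
  125 → van 3  [load 575/650]
  400 → van 5 (new)  [load 400/650]
  125 → van 2  [load 525/650]
  125 → van 2  [load 650/650]
5 vans opened.

5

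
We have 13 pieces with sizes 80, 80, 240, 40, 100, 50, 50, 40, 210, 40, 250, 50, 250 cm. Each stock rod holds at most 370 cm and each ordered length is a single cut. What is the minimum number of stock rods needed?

Total = 250 + 250 + 240 + 210 + 100 + 80 + 80 + 50 + 50 + 50 + 40 + 40 + 40 = 1480 cm.
Lower bound: ⌈1480/370⌉ = 4 stock rods.
A packing using 5 stock rods:
  stock rod 1: 250 + 100 = 350
  stock rod 2: 250 + 80 + 40 = 370
  stock rod 3: 240 + 80 + 50 = 370
  stock rod 4: 210 + 50 + 50 + 40 = 350
  stock rod 5: 40 = 40
No arrangement into 4 stock rods stays within capacity, so 5 is optimal.

5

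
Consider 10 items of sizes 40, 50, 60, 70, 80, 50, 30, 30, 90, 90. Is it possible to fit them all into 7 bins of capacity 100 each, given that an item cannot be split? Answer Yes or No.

A valid assignment using 7 bins:
  bin 1: 90 = 90
  bin 2: 90 = 90
  bin 3: 80 = 80
  bin 4: 70 + 30 = 100
  bin 5: 60 + 40 = 100
  bin 6: 50 + 50 = 100
  bin 7: 30 = 30
Every load is within 100, so 7 bins suffice.

Yes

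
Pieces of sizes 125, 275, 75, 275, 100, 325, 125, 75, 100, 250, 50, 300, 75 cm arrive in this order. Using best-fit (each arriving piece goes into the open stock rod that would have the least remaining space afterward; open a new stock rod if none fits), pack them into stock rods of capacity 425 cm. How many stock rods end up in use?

6

  125 → stock rod 1 (new)  [load 125/425]
  275 → stock rod 1  [load 400/425]
  75 → stock rod 2 (new)  [load 75/425]
  275 → stock rod 2  [load 350/425]
  100 → stock rod 3 (new)  [load 100/425]
  325 → stock rod 3  [load 425/425]
  125 → stock rod 4 (new)  [load 125/425]
  75 → stock rod 2  [load 425/425]
  100 → stock rod 4  [load 225/425]
  250 → stock rod 5 (new)  [load 250/425]
  50 → stock rod 5  [load 300/425]
  300 → stock rod 6 (new)  [load 300/425]
  75 → stock rod 5  [load 375/425]
6 stock rods opened.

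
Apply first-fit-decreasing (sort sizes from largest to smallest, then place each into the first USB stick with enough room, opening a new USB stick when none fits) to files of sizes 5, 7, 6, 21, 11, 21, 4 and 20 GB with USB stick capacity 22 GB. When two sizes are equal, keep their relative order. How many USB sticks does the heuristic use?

Sorted descending: 21, 21, 20, 11, 7, 6, 5, 4.
  21 → USB stick 1 (new)  [load 21/22]
  21 → USB stick 2 (new)  [load 21/22]
  20 → USB stick 3 (new)  [load 20/22]
  11 → USB stick 4 (new)  [load 11/22]
  7 → USB stick 4  [load 18/22]
  6 → USB stick 5 (new)  [load 6/22]
  5 → USB stick 5  [load 11/22]
  4 → USB stick 4  [load 22/22]
5 USB sticks opened.

5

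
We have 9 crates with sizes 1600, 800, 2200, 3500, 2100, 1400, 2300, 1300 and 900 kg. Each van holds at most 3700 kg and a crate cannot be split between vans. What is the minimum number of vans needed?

5

Total = 3500 + 2300 + 2200 + 2100 + 1600 + 1400 + 1300 + 900 + 800 = 16100 kg.
Lower bound: ⌈16100/3700⌉ = 5 vans.
A packing using 5 vans:
  van 1: 3500 = 3500
  van 2: 2300 + 1400 = 3700
  van 3: 2200 + 1300 = 3500
  van 4: 2100 + 1600 = 3700
  van 5: 900 + 800 = 1700
This matches the lower bound, so 5 is optimal.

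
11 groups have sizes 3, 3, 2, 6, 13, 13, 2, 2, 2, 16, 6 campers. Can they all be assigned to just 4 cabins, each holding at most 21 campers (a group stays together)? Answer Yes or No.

Yes

A valid assignment using 4 cabins:
  cabin 1: 16 + 3 + 2 = 21
  cabin 2: 13 + 6 + 2 = 21
  cabin 3: 13 + 6 + 2 = 21
  cabin 4: 3 + 2 = 5
Every load is within 21 campers, so 4 cabins suffice.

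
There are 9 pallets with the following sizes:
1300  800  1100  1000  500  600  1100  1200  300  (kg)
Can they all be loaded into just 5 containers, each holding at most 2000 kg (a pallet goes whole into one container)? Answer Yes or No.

A valid assignment using 5 containers:
  container 1: 1300 + 600 = 1900
  container 2: 1200 + 800 = 2000
  container 3: 1100 + 500 + 300 = 1900
  container 4: 1100 = 1100
  container 5: 1000 = 1000
Every load is within 2000 kg, so 5 containers suffice.

Yes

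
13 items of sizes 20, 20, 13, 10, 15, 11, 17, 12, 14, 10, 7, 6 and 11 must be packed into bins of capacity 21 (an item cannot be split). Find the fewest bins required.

9

Total = 20 + 20 + 17 + 15 + 14 + 13 + 12 + 11 + 11 + 10 + 10 + 7 + 6 = 166.
Lower bound: ⌈166/21⌉ = 8 bins.
Also, 9 items each exceed 21/2, and no two of those can share a bin, so at least 9 bins are needed.
A packing using 9 bins:
  bin 1: 20 = 20
  bin 2: 20 = 20
  bin 3: 17 = 17
  bin 4: 15 + 6 = 21
  bin 5: 14 + 7 = 21
  bin 6: 13 = 13
  bin 7: 12 = 12
  bin 8: 11 + 10 = 21
  bin 9: 11 + 10 = 21
This matches the lower bound, so 9 is optimal.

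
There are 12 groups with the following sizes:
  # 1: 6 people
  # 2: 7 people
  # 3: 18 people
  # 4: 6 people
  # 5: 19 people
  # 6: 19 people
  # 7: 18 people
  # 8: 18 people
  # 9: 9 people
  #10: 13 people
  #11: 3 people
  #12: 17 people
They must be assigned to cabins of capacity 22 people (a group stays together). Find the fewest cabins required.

Total = 19 + 19 + 18 + 18 + 18 + 17 + 13 + 9 + 7 + 6 + 6 + 3 = 153 people.
Lower bound: ⌈153/22⌉ = 7 cabins.
A packing using 8 cabins:
  cabin 1: 19 + 3 = 22
  cabin 2: 19 = 19
  cabin 3: 18 = 18
  cabin 4: 18 = 18
  cabin 5: 18 = 18
  cabin 6: 17 = 17
  cabin 7: 13 + 9 = 22
  cabin 8: 7 + 6 + 6 = 19
No arrangement into 7 cabins stays within capacity, so 8 is optimal.

8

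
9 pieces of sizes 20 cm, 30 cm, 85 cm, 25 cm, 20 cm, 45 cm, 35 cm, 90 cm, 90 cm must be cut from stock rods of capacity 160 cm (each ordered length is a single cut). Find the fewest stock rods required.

Total = 90 + 90 + 85 + 45 + 35 + 30 + 25 + 20 + 20 = 440 cm.
Lower bound: ⌈440/160⌉ = 3 stock rods.
A packing using 3 stock rods:
  stock rod 1: 90 + 45 + 25 = 160
  stock rod 2: 90 + 35 + 30 = 155
  stock rod 3: 85 + 20 + 20 = 125
This matches the lower bound, so 3 is optimal.

3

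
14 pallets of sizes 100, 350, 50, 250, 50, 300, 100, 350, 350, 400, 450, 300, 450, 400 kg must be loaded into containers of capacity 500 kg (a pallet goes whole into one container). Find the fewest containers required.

Total = 450 + 450 + 400 + 400 + 350 + 350 + 350 + 300 + 300 + 250 + 100 + 100 + 50 + 50 = 3900 kg.
Lower bound: ⌈3900/500⌉ = 8 containers.
Also, 9 pallets each exceed 250 kg, and no two of those can share a container, so at least 9 containers are needed.
A packing using 10 containers:
  container 1: 450 + 50 = 500
  container 2: 450 + 50 = 500
  container 3: 400 + 100 = 500
  container 4: 400 + 100 = 500
  container 5: 350 = 350
  container 6: 350 = 350
  container 7: 350 = 350
  container 8: 300 = 300
  container 9: 300 = 300
  container 10: 250 = 250
No arrangement into 9 containers stays within capacity, so 10 is optimal.

10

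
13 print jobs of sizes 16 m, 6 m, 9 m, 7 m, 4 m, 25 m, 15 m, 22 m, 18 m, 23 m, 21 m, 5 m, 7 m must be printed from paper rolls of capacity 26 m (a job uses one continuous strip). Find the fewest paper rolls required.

Total = 25 + 23 + 22 + 21 + 18 + 16 + 15 + 9 + 7 + 7 + 6 + 5 + 4 = 178 m.
Lower bound: ⌈178/26⌉ = 7 paper rolls.
A packing using 8 paper rolls:
  roll 1: 25 = 25
  roll 2: 23 = 23
  roll 3: 22 + 4 = 26
  roll 4: 21 + 5 = 26
  roll 5: 18 + 7 = 25
  roll 6: 16 + 9 = 25
  roll 7: 15 + 7 = 22
  roll 8: 6 = 6
No arrangement into 7 paper rolls stays within capacity, so 8 is optimal.

8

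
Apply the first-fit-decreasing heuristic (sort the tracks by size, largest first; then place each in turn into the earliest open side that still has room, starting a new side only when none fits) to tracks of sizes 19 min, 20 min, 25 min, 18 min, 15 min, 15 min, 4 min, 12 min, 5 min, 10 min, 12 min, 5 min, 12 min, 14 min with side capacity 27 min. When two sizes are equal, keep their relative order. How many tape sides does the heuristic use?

8

Sorted descending: 25, 20, 19, 18, 15, 15, 14, 12, 12, 12, 10, 5, 5, 4.
  25 → side 1 (new)  [load 25/27]
  20 → side 2 (new)  [load 20/27]
  19 → side 3 (new)  [load 19/27]
  18 → side 4 (new)  [load 18/27]
  15 → side 5 (new)  [load 15/27]
  15 → side 6 (new)  [load 15/27]
  14 → side 7 (new)  [load 14/27]
  12 → side 5  [load 27/27]
  12 → side 6  [load 27/27]
  12 → side 7  [load 26/27]
  10 → side 8 (new)  [load 10/27]
  5 → side 2  [load 25/27]
  5 → side 3  [load 24/27]
  4 → side 4  [load 22/27]
8 tape sides opened.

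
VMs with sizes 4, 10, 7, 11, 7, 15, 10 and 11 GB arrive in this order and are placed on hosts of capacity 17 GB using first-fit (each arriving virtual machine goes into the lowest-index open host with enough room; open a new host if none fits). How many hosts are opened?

  4 → host 1 (new)  [load 4/17]
  10 → host 1  [load 14/17]
  7 → host 2 (new)  [load 7/17]
  11 → host 3 (new)  [load 11/17]
  7 → host 2  [load 14/17]
  15 → host 4 (new)  [load 15/17]
  10 → host 5 (new)  [load 10/17]
  11 → host 6 (new)  [load 11/17]
6 hosts opened.

6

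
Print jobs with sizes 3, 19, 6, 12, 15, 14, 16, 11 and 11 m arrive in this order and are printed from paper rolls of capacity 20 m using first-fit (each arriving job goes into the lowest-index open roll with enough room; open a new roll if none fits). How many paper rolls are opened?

  3 → roll 1 (new)  [load 3/20]
  19 → roll 2 (new)  [load 19/20]
  6 → roll 1  [load 9/20]
  12 → roll 3 (new)  [load 12/20]
  15 → roll 4 (new)  [load 15/20]
  14 → roll 5 (new)  [load 14/20]
  16 → roll 6 (new)  [load 16/20]
  11 → roll 1  [load 20/20]
  11 → roll 7 (new)  [load 11/20]
7 paper rolls opened.

7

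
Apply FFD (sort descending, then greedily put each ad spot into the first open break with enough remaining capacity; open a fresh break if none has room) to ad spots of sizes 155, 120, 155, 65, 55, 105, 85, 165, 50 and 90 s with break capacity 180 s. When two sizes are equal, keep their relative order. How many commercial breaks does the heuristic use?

Sorted descending: 165, 155, 155, 120, 105, 90, 85, 65, 55, 50.
  165 → break 1 (new)  [load 165/180]
  155 → break 2 (new)  [load 155/180]
  155 → break 3 (new)  [load 155/180]
  120 → break 4 (new)  [load 120/180]
  105 → break 5 (new)  [load 105/180]
  90 → break 6 (new)  [load 90/180]
  85 → break 6  [load 175/180]
  65 → break 5  [load 170/180]
  55 → break 4  [load 175/180]
  50 → break 7 (new)  [load 50/180]
7 commercial breaks opened.

7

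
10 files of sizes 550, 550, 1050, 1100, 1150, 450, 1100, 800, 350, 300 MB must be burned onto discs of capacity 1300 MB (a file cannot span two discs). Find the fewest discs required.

Total = 1150 + 1100 + 1100 + 1050 + 800 + 550 + 550 + 450 + 350 + 300 = 7400 MB.
Lower bound: ⌈7400/1300⌉ = 6 discs.
A packing using 7 discs:
  disc 1: 1150 = 1150
  disc 2: 1100 = 1100
  disc 3: 1100 = 1100
  disc 4: 1050 = 1050
  disc 5: 800 + 450 = 1250
  disc 6: 550 + 550 = 1100
  disc 7: 350 + 300 = 650
No arrangement into 6 discs stays within capacity, so 7 is optimal.

7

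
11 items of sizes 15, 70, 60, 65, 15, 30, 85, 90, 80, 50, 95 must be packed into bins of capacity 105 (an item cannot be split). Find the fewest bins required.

Total = 95 + 90 + 85 + 80 + 70 + 65 + 60 + 50 + 30 + 15 + 15 = 655.
Lower bound: ⌈655/105⌉ = 7 bins.
A packing using 8 bins:
  bin 1: 95 = 95
  bin 2: 90 + 15 = 105
  bin 3: 85 + 15 = 100
  bin 4: 80 = 80
  bin 5: 70 + 30 = 100
  bin 6: 65 = 65
  bin 7: 60 = 60
  bin 8: 50 = 50
No arrangement into 7 bins stays within capacity, so 8 is optimal.

8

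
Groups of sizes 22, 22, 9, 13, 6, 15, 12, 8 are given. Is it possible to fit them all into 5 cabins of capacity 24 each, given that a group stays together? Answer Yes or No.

A valid assignment using 5 cabins:
  cabin 1: 22 = 22
  cabin 2: 22 = 22
  cabin 3: 15 + 9 = 24
  cabin 4: 13 + 8 = 21
  cabin 5: 12 + 6 = 18
Every load is within 24, so 5 cabins suffice.

Yes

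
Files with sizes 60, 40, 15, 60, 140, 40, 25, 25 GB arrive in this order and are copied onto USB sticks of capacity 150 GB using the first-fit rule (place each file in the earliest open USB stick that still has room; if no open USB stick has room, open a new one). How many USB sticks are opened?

  60 → USB stick 1 (new)  [load 60/150]
  40 → USB stick 1  [load 100/150]
  15 → USB stick 1  [load 115/150]
  60 → USB stick 2 (new)  [load 60/150]
  140 → USB stick 3 (new)  [load 140/150]
  40 → USB stick 2  [load 100/150]
  25 → USB stick 1  [load 140/150]
  25 → USB stick 2  [load 125/150]
3 USB sticks opened.

3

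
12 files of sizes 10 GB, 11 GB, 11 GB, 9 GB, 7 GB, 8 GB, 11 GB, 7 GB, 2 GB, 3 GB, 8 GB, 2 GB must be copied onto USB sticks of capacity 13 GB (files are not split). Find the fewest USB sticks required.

Total = 11 + 11 + 11 + 10 + 9 + 8 + 8 + 7 + 7 + 3 + 2 + 2 = 89 GB.
Lower bound: ⌈89/13⌉ = 7 USB sticks.
Also, 9 files each exceed 13/2 GB, and no two of those can share a USB stick, so at least 9 USB sticks are needed.
A packing using 9 USB sticks:
  USB stick 1: 11 + 2 = 13
  USB stick 2: 11 + 2 = 13
  USB stick 3: 11 = 11
  USB stick 4: 10 + 3 = 13
  USB stick 5: 9 = 9
  USB stick 6: 8 = 8
  USB stick 7: 8 = 8
  USB stick 8: 7 = 7
  USB stick 9: 7 = 7
This matches the lower bound, so 9 is optimal.

9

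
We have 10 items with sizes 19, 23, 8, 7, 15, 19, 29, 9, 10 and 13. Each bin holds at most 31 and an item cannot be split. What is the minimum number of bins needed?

Total = 29 + 23 + 19 + 19 + 15 + 13 + 10 + 9 + 8 + 7 = 152.
Lower bound: ⌈152/31⌉ = 5 bins.
A packing using 6 bins:
  bin 1: 29 = 29
  bin 2: 23 + 8 = 31
  bin 3: 19 + 10 = 29
  bin 4: 19 + 9 = 28
  bin 5: 15 + 13 = 28
  bin 6: 7 = 7
No arrangement into 5 bins stays within capacity, so 6 is optimal.

6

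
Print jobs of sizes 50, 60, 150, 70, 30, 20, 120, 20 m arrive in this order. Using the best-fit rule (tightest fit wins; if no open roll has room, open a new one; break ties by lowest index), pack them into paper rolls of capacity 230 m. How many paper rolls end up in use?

3

  50 → roll 1 (new)  [load 50/230]
  60 → roll 1  [load 110/230]
  150 → roll 2 (new)  [load 150/230]
  70 → roll 2  [load 220/230]
  30 → roll 1  [load 140/230]
  20 → roll 1  [load 160/230]
  120 → roll 3 (new)  [load 120/230]
  20 → roll 1  [load 180/230]
3 paper rolls opened.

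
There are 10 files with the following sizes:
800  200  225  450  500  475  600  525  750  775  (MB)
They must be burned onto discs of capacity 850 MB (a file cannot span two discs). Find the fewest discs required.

Total = 800 + 775 + 750 + 600 + 525 + 500 + 475 + 450 + 225 + 200 = 5300 MB.
Lower bound: ⌈5300/850⌉ = 7 discs.
Also, 8 files each exceed 425 MB, and no two of those can share a disc, so at least 8 discs are needed.
A packing using 8 discs:
  disc 1: 800 = 800
  disc 2: 775 = 775
  disc 3: 750 = 750
  disc 4: 600 + 225 = 825
  disc 5: 525 + 200 = 725
  disc 6: 500 = 500
  disc 7: 475 = 475
  disc 8: 450 = 450
This matches the lower bound, so 8 is optimal.

8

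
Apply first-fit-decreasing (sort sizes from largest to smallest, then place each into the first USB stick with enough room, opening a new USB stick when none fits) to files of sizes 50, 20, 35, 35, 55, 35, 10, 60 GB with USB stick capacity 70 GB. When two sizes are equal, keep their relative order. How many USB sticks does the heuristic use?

Sorted descending: 60, 55, 50, 35, 35, 35, 20, 10.
  60 → USB stick 1 (new)  [load 60/70]
  55 → USB stick 2 (new)  [load 55/70]
  50 → USB stick 3 (new)  [load 50/70]
  35 → USB stick 4 (new)  [load 35/70]
  35 → USB stick 4  [load 70/70]
  35 → USB stick 5 (new)  [load 35/70]
  20 → USB stick 3  [load 70/70]
  10 → USB stick 1  [load 70/70]
5 USB sticks opened.

5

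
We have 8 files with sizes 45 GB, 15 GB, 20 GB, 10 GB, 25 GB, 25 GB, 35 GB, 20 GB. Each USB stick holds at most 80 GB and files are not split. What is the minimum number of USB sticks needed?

Total = 45 + 35 + 25 + 25 + 20 + 20 + 15 + 10 = 195 GB.
Lower bound: ⌈195/80⌉ = 3 USB sticks.
A packing using 3 USB sticks:
  USB stick 1: 45 + 35 = 80
  USB stick 2: 25 + 25 + 20 + 10 = 80
  USB stick 3: 20 + 15 = 35
This matches the lower bound, so 3 is optimal.

3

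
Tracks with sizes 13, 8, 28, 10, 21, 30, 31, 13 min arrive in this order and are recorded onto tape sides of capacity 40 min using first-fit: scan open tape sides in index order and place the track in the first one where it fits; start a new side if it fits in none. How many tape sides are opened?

5

  13 → side 1 (new)  [load 13/40]
  8 → side 1  [load 21/40]
  28 → side 2 (new)  [load 28/40]
  10 → side 1  [load 31/40]
  21 → side 3 (new)  [load 21/40]
  30 → side 4 (new)  [load 30/40]
  31 → side 5 (new)  [load 31/40]
  13 → side 3  [load 34/40]
5 tape sides opened.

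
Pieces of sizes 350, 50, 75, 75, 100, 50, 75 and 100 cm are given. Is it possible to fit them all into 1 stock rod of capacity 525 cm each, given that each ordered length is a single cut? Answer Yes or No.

No

Total = 875 cm; ⌈875/525⌉ = 2.
At least 2 stock rods are required, but only 1 is allowed.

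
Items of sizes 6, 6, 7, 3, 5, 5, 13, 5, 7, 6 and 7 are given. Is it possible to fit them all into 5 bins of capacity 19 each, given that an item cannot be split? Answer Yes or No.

A valid assignment using 4 bins:
  bin 1: 13 + 6 = 19
  bin 2: 7 + 7 + 5 = 19
  bin 3: 7 + 6 + 6 = 19
  bin 4: 5 + 5 + 3 = 13
That uses only 4 ≤ 5, so 5 bins are enough.

Yes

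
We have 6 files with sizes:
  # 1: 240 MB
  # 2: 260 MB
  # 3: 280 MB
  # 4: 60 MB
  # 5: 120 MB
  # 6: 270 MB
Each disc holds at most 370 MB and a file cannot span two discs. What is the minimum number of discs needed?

4

Total = 280 + 270 + 260 + 240 + 120 + 60 = 1230 MB.
Lower bound: ⌈1230/370⌉ = 4 discs.
A packing using 4 discs:
  disc 1: 280 + 60 = 340
  disc 2: 270 = 270
  disc 3: 260 = 260
  disc 4: 240 + 120 = 360
This matches the lower bound, so 4 is optimal.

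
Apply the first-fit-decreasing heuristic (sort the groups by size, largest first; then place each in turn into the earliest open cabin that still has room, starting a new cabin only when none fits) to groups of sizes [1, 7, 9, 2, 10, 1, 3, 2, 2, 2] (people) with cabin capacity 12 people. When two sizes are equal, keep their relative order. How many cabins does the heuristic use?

Sorted descending: 10, 9, 7, 3, 2, 2, 2, 2, 1, 1.
  10 → cabin 1 (new)  [load 10/12]
  9 → cabin 2 (new)  [load 9/12]
  7 → cabin 3 (new)  [load 7/12]
  3 → cabin 2  [load 12/12]
  2 → cabin 1  [load 12/12]
  2 → cabin 3  [load 9/12]
  2 → cabin 3  [load 11/12]
  2 → cabin 4 (new)  [load 2/12]
  1 → cabin 3  [load 12/12]
  1 → cabin 4  [load 3/12]
4 cabins opened.

4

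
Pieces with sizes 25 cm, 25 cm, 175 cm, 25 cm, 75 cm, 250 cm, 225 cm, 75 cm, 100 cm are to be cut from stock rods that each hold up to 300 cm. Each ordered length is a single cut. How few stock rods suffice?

Total = 250 + 225 + 175 + 100 + 75 + 75 + 25 + 25 + 25 = 975 cm.
Lower bound: ⌈975/300⌉ = 4 stock rods.
A packing using 4 stock rods:
  stock rod 1: 250 + 25 + 25 = 300
  stock rod 2: 225 + 75 = 300
  stock rod 3: 175 + 100 + 25 = 300
  stock rod 4: 75 = 75
This matches the lower bound, so 4 is optimal.

4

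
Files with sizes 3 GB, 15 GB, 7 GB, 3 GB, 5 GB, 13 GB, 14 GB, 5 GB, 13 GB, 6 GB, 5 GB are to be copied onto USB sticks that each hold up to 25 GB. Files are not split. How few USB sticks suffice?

Total = 15 + 14 + 13 + 13 + 7 + 6 + 5 + 5 + 5 + 3 + 3 = 89 GB.
Lower bound: ⌈89/25⌉ = 4 USB sticks.
A packing using 4 USB sticks:
  USB stick 1: 15 + 7 + 3 = 25
  USB stick 2: 14 + 6 + 5 = 25
  USB stick 3: 13 + 5 + 5 = 23
  USB stick 4: 13 + 3 = 16
This matches the lower bound, so 4 is optimal.

4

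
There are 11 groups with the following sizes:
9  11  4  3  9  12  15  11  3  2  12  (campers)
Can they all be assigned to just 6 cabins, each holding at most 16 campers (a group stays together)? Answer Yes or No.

Total = 91 campers; ⌈91/16⌉ = 6.
7 groups each exceed half the capacity and cannot share a cabin, forcing at least 7 cabins.
At least 7 cabins are required, but only 6 are allowed.

No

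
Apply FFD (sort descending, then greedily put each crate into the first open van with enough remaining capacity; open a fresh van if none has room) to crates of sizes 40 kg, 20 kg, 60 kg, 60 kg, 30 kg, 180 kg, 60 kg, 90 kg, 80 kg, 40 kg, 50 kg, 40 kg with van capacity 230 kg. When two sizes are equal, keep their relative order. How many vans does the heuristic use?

4

Sorted descending: 180, 90, 80, 60, 60, 60, 50, 40, 40, 40, 30, 20.
  180 → van 1 (new)  [load 180/230]
  90 → van 2 (new)  [load 90/230]
  80 → van 2  [load 170/230]
  60 → van 2  [load 230/230]
  60 → van 3 (new)  [load 60/230]
  60 → van 3  [load 120/230]
  50 → van 1  [load 230/230]
  40 → van 3  [load 160/230]
  40 → van 3  [load 200/230]
  40 → van 4 (new)  [load 40/230]
  30 → van 3  [load 230/230]
  20 → van 4  [load 60/230]
4 vans opened.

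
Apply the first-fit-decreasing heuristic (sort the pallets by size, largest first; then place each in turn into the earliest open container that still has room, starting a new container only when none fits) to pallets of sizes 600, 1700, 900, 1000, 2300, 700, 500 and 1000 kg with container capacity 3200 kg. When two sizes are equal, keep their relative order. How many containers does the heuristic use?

Sorted descending: 2300, 1700, 1000, 1000, 900, 700, 600, 500.
  2300 → container 1 (new)  [load 2300/3200]
  1700 → container 2 (new)  [load 1700/3200]
  1000 → container 2  [load 2700/3200]
  1000 → container 3 (new)  [load 1000/3200]
  900 → container 1  [load 3200/3200]
  700 → container 3  [load 1700/3200]
  600 → container 3  [load 2300/3200]
  500 → container 2  [load 3200/3200]
3 containers opened.

3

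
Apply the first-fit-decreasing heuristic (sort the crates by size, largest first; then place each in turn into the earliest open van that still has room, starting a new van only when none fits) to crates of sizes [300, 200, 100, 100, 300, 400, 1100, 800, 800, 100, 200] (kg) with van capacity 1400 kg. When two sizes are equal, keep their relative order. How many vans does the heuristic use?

4

Sorted descending: 1100, 800, 800, 400, 300, 300, 200, 200, 100, 100, 100.
  1100 → van 1 (new)  [load 1100/1400]
  800 → van 2 (new)  [load 800/1400]
  800 → van 3 (new)  [load 800/1400]
  400 → van 2  [load 1200/1400]
  300 → van 1  [load 1400/1400]
  300 → van 3  [load 1100/1400]
  200 → van 2  [load 1400/1400]
  200 → van 3  [load 1300/1400]
  100 → van 3  [load 1400/1400]
  100 → van 4 (new)  [load 100/1400]
  100 → van 4  [load 200/1400]
4 vans opened.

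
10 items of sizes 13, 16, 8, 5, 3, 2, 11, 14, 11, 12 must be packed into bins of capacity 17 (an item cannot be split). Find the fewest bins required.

Total = 16 + 14 + 13 + 12 + 11 + 11 + 8 + 5 + 3 + 2 = 95.
Lower bound: ⌈95/17⌉ = 6 bins.
A packing using 7 bins:
  bin 1: 16 = 16
  bin 2: 14 + 3 = 17
  bin 3: 13 + 2 = 15
  bin 4: 12 + 5 = 17
  bin 5: 11 = 11
  bin 6: 11 = 11
  bin 7: 8 = 8
No arrangement into 6 bins stays within capacity, so 7 is optimal.

7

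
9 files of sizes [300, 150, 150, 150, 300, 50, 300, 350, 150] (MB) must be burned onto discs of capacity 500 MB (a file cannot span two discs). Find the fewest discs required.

Total = 350 + 300 + 300 + 300 + 150 + 150 + 150 + 150 + 50 = 1900 MB.
Lower bound: ⌈1900/500⌉ = 4 discs.
A packing using 4 discs:
  disc 1: 350 + 150 = 500
  disc 2: 300 + 150 + 50 = 500
  disc 3: 300 + 150 = 450
  disc 4: 300 + 150 = 450
This matches the lower bound, so 4 is optimal.

4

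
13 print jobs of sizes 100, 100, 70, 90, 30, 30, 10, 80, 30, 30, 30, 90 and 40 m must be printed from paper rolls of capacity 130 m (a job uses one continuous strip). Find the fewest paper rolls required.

Total = 100 + 100 + 90 + 90 + 80 + 70 + 40 + 30 + 30 + 30 + 30 + 30 + 10 = 730 m.
Lower bound: ⌈730/130⌉ = 6 paper rolls.
A packing using 6 paper rolls:
  roll 1: 100 + 30 = 130
  roll 2: 100 + 30 = 130
  roll 3: 90 + 40 = 130
  roll 4: 90 + 30 + 10 = 130
  roll 5: 80 + 30 = 110
  roll 6: 70 + 30 = 100
This matches the lower bound, so 6 is optimal.

6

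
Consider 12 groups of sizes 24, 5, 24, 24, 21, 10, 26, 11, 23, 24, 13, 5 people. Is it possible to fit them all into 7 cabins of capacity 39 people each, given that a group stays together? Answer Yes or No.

Yes

A valid assignment using 7 cabins:
  cabin 1: 26 + 13 = 39
  cabin 2: 24 + 11 = 35
  cabin 3: 24 + 10 + 5 = 39
  cabin 4: 24 + 5 = 29
  cabin 5: 24 = 24
  cabin 6: 23 = 23
  cabin 7: 21 = 21
Every load is within 39 people, so 7 cabins suffice.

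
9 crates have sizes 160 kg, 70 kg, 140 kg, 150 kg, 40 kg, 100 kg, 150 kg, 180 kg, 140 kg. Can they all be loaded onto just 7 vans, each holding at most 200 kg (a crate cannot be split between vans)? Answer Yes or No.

Yes

A valid assignment using 7 vans:
  van 1: 180 = 180
  van 2: 160 + 40 = 200
  van 3: 150 = 150
  van 4: 150 = 150
  van 5: 140 = 140
  van 6: 140 = 140
  van 7: 100 + 70 = 170
Every load is within 200 kg, so 7 vans suffice.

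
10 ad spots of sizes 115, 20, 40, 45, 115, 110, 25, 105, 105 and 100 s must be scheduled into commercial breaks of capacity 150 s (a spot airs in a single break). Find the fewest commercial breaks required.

Total = 115 + 115 + 110 + 105 + 105 + 100 + 45 + 40 + 25 + 20 = 780 s.
Lower bound: ⌈780/150⌉ = 6 commercial breaks.
A packing using 6 commercial breaks:
  break 1: 115 + 25 = 140
  break 2: 115 + 20 = 135
  break 3: 110 + 40 = 150
  break 4: 105 + 45 = 150
  break 5: 105 = 105
  break 6: 100 = 100
This matches the lower bound, so 6 is optimal.

6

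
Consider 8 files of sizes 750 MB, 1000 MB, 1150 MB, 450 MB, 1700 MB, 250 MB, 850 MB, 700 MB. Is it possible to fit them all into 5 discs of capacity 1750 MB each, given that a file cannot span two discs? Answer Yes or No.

A valid assignment using 5 discs:
  disc 1: 1700 = 1700
  disc 2: 1150 + 450 = 1600
  disc 3: 1000 + 750 = 1750
  disc 4: 850 + 700 = 1550
  disc 5: 250 = 250
Every load is within 1750 MB, so 5 discs suffice.

Yes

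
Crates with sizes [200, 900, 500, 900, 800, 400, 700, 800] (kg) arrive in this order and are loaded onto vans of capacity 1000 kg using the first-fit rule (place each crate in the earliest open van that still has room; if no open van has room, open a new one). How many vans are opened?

  200 → van 1 (new)  [load 200/1000]
  900 → van 2 (new)  [load 900/1000]
  500 → van 1  [load 700/1000]
  900 → van 3 (new)  [load 900/1000]
  800 → van 4 (new)  [load 800/1000]
  400 → van 5 (new)  [load 400/1000]
  700 → van 6 (new)  [load 700/1000]
  800 → van 7 (new)  [load 800/1000]
7 vans opened.

7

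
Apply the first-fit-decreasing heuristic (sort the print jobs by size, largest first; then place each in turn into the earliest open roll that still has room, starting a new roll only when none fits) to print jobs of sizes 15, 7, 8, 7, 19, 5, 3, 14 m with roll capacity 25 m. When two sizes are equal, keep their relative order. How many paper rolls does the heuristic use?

Sorted descending: 19, 15, 14, 8, 7, 7, 5, 3.
  19 → roll 1 (new)  [load 19/25]
  15 → roll 2 (new)  [load 15/25]
  14 → roll 3 (new)  [load 14/25]
  8 → roll 2  [load 23/25]
  7 → roll 3  [load 21/25]
  7 → roll 4 (new)  [load 7/25]
  5 → roll 1  [load 24/25]
  3 → roll 3  [load 24/25]
4 paper rolls opened.

4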